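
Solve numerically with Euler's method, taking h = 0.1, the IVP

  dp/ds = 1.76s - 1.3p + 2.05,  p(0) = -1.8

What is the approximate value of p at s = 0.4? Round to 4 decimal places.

-0.2610

Euler: p_{n+1} = p_n + h·f(s_n, p_n).
s=0.000000, p=-1.800000: f=4.390000 → p ← -1.800000 + 0.1·4.390000 = -1.361000
s=0.100000, p=-1.361000: f=3.995300 → p ← -1.361000 + 0.1·3.995300 = -0.961470
s=0.200000, p=-0.961470: f=3.651911 → p ← -0.961470 + 0.1·3.651911 = -0.596279
s=0.300000, p=-0.596279: f=3.353163 → p ← -0.596279 + 0.1·3.353163 = -0.260963
p(0.4) ≈ -0.2610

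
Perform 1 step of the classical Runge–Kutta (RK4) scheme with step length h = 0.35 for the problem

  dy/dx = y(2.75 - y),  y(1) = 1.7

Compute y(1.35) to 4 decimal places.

RK4: k1 = f(x_n, y_n); k2 = f(x_n + h/2, y_n + (h/2)·k1); k3 = f(x_n + h/2, y_n + (h/2)·k2); k4 = f(x_n + h, y_n + h·k3); y_{n+1} = y_n + (h/6)·(k1 + 2k2 + 2k3 + k4).
x=1.000000, y=1.700000:
  k1 = f(1.000000, 1.700000) = 1.785000
  k2 = f(1.175000, 2.012375) = 1.484378
  k3 = f(1.175000, 1.959766) = 1.548674
  k4 = f(1.350000, 2.242036) = 1.138874
  y ← 1.700000 + (0.35/6)·(k1 + 2k2 + 2k3 + k4) = 2.224415
y(1.35) ≈ 2.2244

2.2244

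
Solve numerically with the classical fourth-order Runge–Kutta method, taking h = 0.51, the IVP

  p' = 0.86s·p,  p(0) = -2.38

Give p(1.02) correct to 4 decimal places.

-3.7225

RK4: k1 = f(s_n, p_n); k2 = f(s_n + h/2, p_n + (h/2)·k1); k3 = f(s_n + h/2, p_n + (h/2)·k2); k4 = f(s_n + h, p_n + h·k3); p_{n+1} = p_n + (h/6)·(k1 + 2k2 + 2k3 + k4).
s=0.000000, p=-2.380000:
  k1 = f(0.000000, -2.380000) = 0.000000
  k2 = f(0.255000, -2.380000) = -0.521934
  k3 = f(0.255000, -2.513093) = -0.551121
  k4 = f(0.510000, -2.661072) = -1.167146
  p ← -2.380000 + (0.51/6)·(k1 + 2k2 + 2k3 + k4) = -2.661627
s=0.510000, p=-2.661627:
  k1 = f(0.510000, -2.661627) = -1.167390
  k2 = f(0.765000, -2.959311) = -1.946931
  k3 = f(0.765000, -3.158094) = -2.077710
  k4 = f(1.020000, -3.721259) = -3.264288
  p ← -2.661627 + (0.51/6)·(k1 + 2k2 + 2k3 + k4) = -3.722508
p(1.02) ≈ -3.7225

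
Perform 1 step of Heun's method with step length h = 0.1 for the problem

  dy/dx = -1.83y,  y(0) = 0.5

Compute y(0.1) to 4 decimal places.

Heun: k1 = f(x_n, y_n); k2 = f(x_n + h, y_n + h·k1); y_{n+1} = y_n + (h/2)·(k1 + k2).
x=0.000000, y=0.500000:
  k1 = f(0.000000, 0.500000) = -0.915000
  k2 = f(0.100000, 0.408500) = -0.747555
  y ← 0.500000 + (0.1/2)·(-0.915000 + (-0.747555)) = 0.416872
y(0.1) ≈ 0.4169

0.4169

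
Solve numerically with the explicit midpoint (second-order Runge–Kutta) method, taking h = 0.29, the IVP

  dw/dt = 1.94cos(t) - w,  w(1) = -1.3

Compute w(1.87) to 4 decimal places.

Midpoint: k1 = f(t_n, w_n); k2 = f(t_n + h/2, w_n + (h/2)·k1); w_{n+1} = w_n + h·k2.
t=1.000000, w=-1.300000:
  k1 = f(1.000000, -1.300000) = 2.348186
  k2 = f(1.145000, -0.959513) = 1.760822
  w ← -1.300000 + 0.29·1.760822 = -0.789361
t=1.290000, w=-0.789361:
  k1 = f(1.290000, -0.789361) = 1.326976
  k2 = f(1.435000, -0.596950) = 0.859586
  w ← -0.789361 + 0.29·0.859586 = -0.540082
t=1.580000, w=-0.540082:
  k1 = f(1.580000, -0.540082) = 0.522227
  k2 = f(1.725000, -0.464359) = 0.166388
  w ← -0.540082 + 0.29·0.166388 = -0.491829
w(1.87) ≈ -0.4918

-0.4918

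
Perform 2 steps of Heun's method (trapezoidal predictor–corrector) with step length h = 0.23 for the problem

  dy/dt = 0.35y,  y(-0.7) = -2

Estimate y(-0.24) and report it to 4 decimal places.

Heun: k1 = f(t_n, y_n); k2 = f(t_n + h, y_n + h·k1); y_{n+1} = y_n + (h/2)·(k1 + k2).
t=-0.700000, y=-2.000000:
  k1 = f(-0.700000, -2.000000) = -0.700000
  k2 = f(-0.470000, -2.161000) = -0.756350
  y ← -2.000000 + (0.23/2)·(-0.700000 + (-0.756350)) = -2.167480
t=-0.470000, y=-2.167480:
  k1 = f(-0.470000, -2.167480) = -0.758618
  k2 = f(-0.240000, -2.341962) = -0.819687
  y ← -2.167480 + (0.23/2)·(-0.758618 + (-0.819687)) = -2.348985
y(-0.24) ≈ -2.3490

-2.3490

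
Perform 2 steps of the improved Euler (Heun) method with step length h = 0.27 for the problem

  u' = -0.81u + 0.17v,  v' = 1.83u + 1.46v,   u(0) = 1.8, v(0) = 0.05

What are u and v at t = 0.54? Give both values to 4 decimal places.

1.2542, 2.3362

Heun on (u,v): k1 = f(t_n, state_n); k2 = f(t_n + h, state_n + h·k1); state_{n+1} = state_n + (h/2)·(k1 + k2).
0.000000: (1.800000, 0.050000)
  k1 = (-1.449500, 3.367000)
  predictor → (1.408635, 0.959090)
  k2 = (-0.977949, 3.978073)
  → (1.472294, 1.041585)
0.270000: (1.472294, 1.041585)
  k1 = (-1.015489, 4.215013)
  predictor → (1.198112, 2.179638)
  k2 = (-0.599932, 5.374818)
  → (1.254212, 2.336212)
(u(0.54), v(0.54)) ≈ (1.2542, 2.3362)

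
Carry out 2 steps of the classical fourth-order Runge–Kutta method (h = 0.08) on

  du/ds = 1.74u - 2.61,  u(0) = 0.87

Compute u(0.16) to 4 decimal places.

0.6678

RK4: k1 = f(s_n, u_n); k2 = f(s_n + h/2, u_n + (h/2)·k1); k3 = f(s_n + h/2, u_n + (h/2)·k2); k4 = f(s_n + h, u_n + h·k3); u_{n+1} = u_n + (h/6)·(k1 + 2k2 + 2k3 + k4).
s=0.000000, u=0.870000:
  k1 = f(0.000000, 0.870000) = -1.096200
  k2 = f(0.040000, 0.826152) = -1.172496
  k3 = f(0.040000, 0.823100) = -1.177806
  k4 = f(0.080000, 0.775776) = -1.260151
  u ← 0.870000 + (0.08/6)·(k1 + 2k2 + 2k3 + k4) = 0.775907
s=0.080000, u=0.775907:
  k1 = f(0.080000, 0.775907) = -1.259921
  k2 = f(0.120000, 0.725510) = -1.347612
  k3 = f(0.120000, 0.722003) = -1.353715
  k4 = f(0.160000, 0.667610) = -1.448358
  u ← 0.775907 + (0.08/6)·(k1 + 2k2 + 2k3 + k4) = 0.667762
u(0.16) ≈ 0.6678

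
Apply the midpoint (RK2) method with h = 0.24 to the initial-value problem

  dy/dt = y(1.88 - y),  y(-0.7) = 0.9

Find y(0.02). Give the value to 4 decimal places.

Midpoint: k1 = f(t_n, y_n); k2 = f(t_n + h/2, y_n + (h/2)·k1); y_{n+1} = y_n + h·k2.
t=-0.700000, y=0.900000:
  k1 = f(-0.700000, 0.900000) = 0.882000
  k2 = f(-0.580000, 1.005840) = 0.879265
  y ← 0.900000 + 0.24·0.879265 = 1.111024
t=-0.460000, y=1.111024:
  k1 = f(-0.460000, 1.111024) = 0.854351
  k2 = f(-0.340000, 1.213546) = 0.808773
  y ← 1.111024 + 0.24·0.808773 = 1.305129
t=-0.220000, y=1.305129:
  k1 = f(-0.220000, 1.305129) = 0.750281
  k2 = f(-0.100000, 1.395163) = 0.676427
  y ← 1.305129 + 0.24·0.676427 = 1.467472
y(0.02) ≈ 1.4675

1.4675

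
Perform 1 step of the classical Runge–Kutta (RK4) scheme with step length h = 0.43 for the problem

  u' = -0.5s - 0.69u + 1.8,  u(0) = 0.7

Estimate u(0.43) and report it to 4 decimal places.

1.1480

RK4: k1 = f(s_n, u_n); k2 = f(s_n + h/2, u_n + (h/2)·k1); k3 = f(s_n + h/2, u_n + (h/2)·k2); k4 = f(s_n + h, u_n + h·k3); u_{n+1} = u_n + (h/6)·(k1 + 2k2 + 2k3 + k4).
s=0.000000, u=0.700000:
  k1 = f(0.000000, 0.700000) = 1.317000
  k2 = f(0.215000, 0.983155) = 1.014123
  k3 = f(0.215000, 0.918036) = 1.059055
  k4 = f(0.430000, 1.155394) = 0.787778
  u ← 0.700000 + (0.43/6)·(k1 + 2k2 + 2k3 + k4) = 1.147998
u(0.43) ≈ 1.1480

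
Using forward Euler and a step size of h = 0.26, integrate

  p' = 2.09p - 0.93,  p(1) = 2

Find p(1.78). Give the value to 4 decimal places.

6.1620

Euler: p_{n+1} = p_n + h·f(s_n, p_n).
s=1.000000, p=2.000000: f=3.250000 → p ← 2.000000 + 0.26·3.250000 = 2.845000
s=1.260000, p=2.845000: f=5.016050 → p ← 2.845000 + 0.26·5.016050 = 4.149173
s=1.520000, p=4.149173: f=7.741772 → p ← 4.149173 + 0.26·7.741772 = 6.162034
p(1.78) ≈ 6.1620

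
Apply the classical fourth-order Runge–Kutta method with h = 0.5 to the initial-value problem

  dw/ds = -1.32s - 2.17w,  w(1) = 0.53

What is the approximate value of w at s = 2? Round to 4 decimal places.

RK4: k1 = f(s_n, w_n); k2 = f(s_n + h/2, w_n + (h/2)·k1); k3 = f(s_n + h/2, w_n + (h/2)·k2); k4 = f(s_n + h, w_n + h·k3); w_{n+1} = w_n + (h/6)·(k1 + 2k2 + 2k3 + k4).
s=1.000000, w=0.530000:
  k1 = f(1.000000, 0.530000) = -2.470100
  k2 = f(1.250000, -0.087525) = -1.460071
  k3 = f(1.250000, 0.164982) = -2.008012
  k4 = f(1.500000, -0.474006) = -0.951407
  w ← 0.530000 + (0.5/6)·(k1 + 2k2 + 2k3 + k4) = -0.333139
s=1.500000, w=-0.333139:
  k1 = f(1.500000, -0.333139) = -1.257088
  k2 = f(1.750000, -0.647411) = -0.905118
  k3 = f(1.750000, -0.559419) = -1.096061
  k4 = f(2.000000, -0.881170) = -0.727861
  w ← -0.333139 + (0.5/6)·(k1 + 2k2 + 2k3 + k4) = -0.832082
w(2) ≈ -0.8321

-0.8321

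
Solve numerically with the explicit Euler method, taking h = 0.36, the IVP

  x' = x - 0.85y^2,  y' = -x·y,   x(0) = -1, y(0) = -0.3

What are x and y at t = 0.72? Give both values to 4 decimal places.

Euler on (x,y): x_{n+1} = x_n + h·x', y_{n+1} = y_n + h·y'.
0.000000: (-1.000000, -0.300000); f=(-1.076500, -0.300000) → (-1.387540, -0.408000)
0.360000: (-1.387540, -0.408000); f=(-1.529034, -0.566116) → (-1.937992, -0.611802)
(x(0.72), y(0.72)) ≈ (-1.9380, -0.6118)

-1.9380, -0.6118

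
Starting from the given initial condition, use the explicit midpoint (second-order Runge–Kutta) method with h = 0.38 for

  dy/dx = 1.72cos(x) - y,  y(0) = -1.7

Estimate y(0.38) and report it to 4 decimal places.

-0.6591

Midpoint: k1 = f(x_n, y_n); k2 = f(x_n + h/2, y_n + (h/2)·k1); y_{n+1} = y_n + h·k2.
x=0.000000, y=-1.700000:
  k1 = f(0.000000, -1.700000) = 3.420000
  k2 = f(0.190000, -1.050200) = 2.739247
  y ← -1.700000 + 0.38·2.739247 = -0.659086
y(0.38) ≈ -0.6591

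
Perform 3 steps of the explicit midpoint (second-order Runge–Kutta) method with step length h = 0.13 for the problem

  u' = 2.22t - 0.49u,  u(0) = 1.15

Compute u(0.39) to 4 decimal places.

1.1097

Midpoint: k1 = f(t_n, u_n); k2 = f(t_n + h/2, u_n + (h/2)·k1); u_{n+1} = u_n + h·k2.
t=0.000000, u=1.150000:
  k1 = f(0.000000, 1.150000) = -0.563500
  k2 = f(0.065000, 1.113372) = -0.401253
  u ← 1.150000 + 0.13·(-0.401253) = 1.097837
t=0.130000, u=1.097837:
  k1 = f(0.130000, 1.097837) = -0.249340
  k2 = f(0.195000, 1.081630) = -0.097099
  u ← 1.097837 + 0.13·(-0.097099) = 1.085214
t=0.260000, u=1.085214:
  k1 = f(0.260000, 1.085214) = 0.045445
  k2 = f(0.325000, 1.088168) = 0.188298
  u ← 1.085214 + 0.13·0.188298 = 1.109693
u(0.39) ≈ 1.1097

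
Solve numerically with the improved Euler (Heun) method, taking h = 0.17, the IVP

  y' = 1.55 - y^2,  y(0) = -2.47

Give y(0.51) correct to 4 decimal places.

Heun: k1 = f(t_n, y_n); k2 = f(t_n + h, y_n + h·k1); y_{n+1} = y_n + (h/2)·(k1 + k2).
t=0.000000, y=-2.470000:
  k1 = f(0.000000, -2.470000) = -4.550900
  k2 = f(0.170000, -3.243653) = -8.971285
  y ← -2.470000 + (0.17/2)·(-4.550900 + (-8.971285)) = -3.619386
t=0.170000, y=-3.619386:
  k1 = f(0.170000, -3.619386) = -11.549953
  k2 = f(0.340000, -5.582878) = -29.618523
  y ← -3.619386 + (0.17/2)·(-11.549953 + (-29.618523)) = -7.118706
t=0.340000, y=-7.118706:
  k1 = f(0.340000, -7.118706) = -49.125978
  k2 = f(0.510000, -15.470122) = -237.774688
  y ← -7.118706 + (0.17/2)·(-49.125978 + (-237.774688)) = -31.505263
y(0.51) ≈ -31.5053

-31.5053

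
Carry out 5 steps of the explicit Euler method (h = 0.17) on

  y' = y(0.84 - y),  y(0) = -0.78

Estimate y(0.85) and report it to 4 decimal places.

-4.0692

Euler: y_{n+1} = y_n + h·f(x_n, y_n).
x=0.000000, y=-0.780000: f=-1.263600 → y ← -0.780000 + 0.17·(-1.263600) = -0.994812
x=0.170000, y=-0.994812: f=-1.825293 → y ← -0.994812 + 0.17·(-1.825293) = -1.305112
x=0.340000, y=-1.305112: f=-2.799611 → y ← -1.305112 + 0.17·(-2.799611) = -1.781046
x=0.510000, y=-1.781046: f=-4.668202 → y ← -1.781046 + 0.17·(-4.668202) = -2.574640
x=0.680000, y=-2.574640: f=-8.791468 → y ← -2.574640 + 0.17·(-8.791468) = -4.069190
y(0.85) ≈ -4.0692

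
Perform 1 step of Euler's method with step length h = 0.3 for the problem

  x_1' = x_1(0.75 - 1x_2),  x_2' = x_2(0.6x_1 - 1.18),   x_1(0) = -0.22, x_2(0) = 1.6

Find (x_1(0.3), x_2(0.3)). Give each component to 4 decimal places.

Euler on (x_1,x_2): x_1_{n+1} = x_1_n + h·x_1', x_2_{n+1} = x_2_n + h·x_2'.
0.000000: (-0.220000, 1.600000); f=(0.187000, -2.099200) → (-0.163900, 0.970240)
(x_1(0.3), x_2(0.3)) ≈ (-0.1639, 0.9702)

-0.1639, 0.9702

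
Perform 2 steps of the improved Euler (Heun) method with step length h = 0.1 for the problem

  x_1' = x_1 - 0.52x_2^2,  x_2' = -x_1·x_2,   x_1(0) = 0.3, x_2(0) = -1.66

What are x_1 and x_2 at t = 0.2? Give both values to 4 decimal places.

0.0639, -1.5997

Heun on (x_1,x_2): k1 = f(t_n, state_n); k2 = f(t_n + h, state_n + h·k1); state_{n+1} = state_n + (h/2)·(k1 + k2).
0.000000: (0.300000, -1.660000)
  k1 = (-1.132912, 0.498000)
  predictor → (0.186709, -1.610200)
  k2 = (-1.161518, 0.300639)
  → (0.185278, -1.620068)
0.100000: (0.185278, -1.620068)
  k1 = (-1.179524, 0.300164)
  predictor → (0.067326, -1.590052)
  k2 = (-1.247371, 0.107052)
  → (0.063934, -1.599707)
(x_1(0.2), x_2(0.2)) ≈ (0.0639, -1.5997)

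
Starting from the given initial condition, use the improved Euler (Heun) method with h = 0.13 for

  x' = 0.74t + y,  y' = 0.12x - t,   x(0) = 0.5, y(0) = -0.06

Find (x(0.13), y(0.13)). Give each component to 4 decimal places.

Heun on (x,y): k1 = f(t_n, state_n); k2 = f(t_n + h, state_n + h·k1); state_{n+1} = state_n + (h/2)·(k1 + k2).
0.000000: (0.500000, -0.060000)
  k1 = (-0.060000, 0.060000)
  predictor → (0.492200, -0.052200)
  k2 = (0.044000, -0.070936)
  → (0.498960, -0.060711)
(x(0.13), y(0.13)) ≈ (0.4990, -0.0607)

0.4990, -0.0607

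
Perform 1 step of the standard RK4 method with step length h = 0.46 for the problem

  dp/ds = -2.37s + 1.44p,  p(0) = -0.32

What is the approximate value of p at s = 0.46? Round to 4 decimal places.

RK4: k1 = f(s_n, p_n); k2 = f(s_n + h/2, p_n + (h/2)·k1); k3 = f(s_n + h/2, p_n + (h/2)·k2); k4 = f(s_n + h, p_n + h·k3); p_{n+1} = p_n + (h/6)·(k1 + 2k2 + 2k3 + k4).
s=0.000000, p=-0.320000:
  k1 = f(0.000000, -0.320000) = -0.460800
  k2 = f(0.230000, -0.425984) = -1.158517
  k3 = f(0.230000, -0.586459) = -1.389601
  k4 = f(0.460000, -0.959216) = -2.471472
  p ← -0.320000 + (0.46/6)·(k1 + 2k2 + 2k3 + k4) = -0.935519
p(0.46) ≈ -0.9355

-0.9355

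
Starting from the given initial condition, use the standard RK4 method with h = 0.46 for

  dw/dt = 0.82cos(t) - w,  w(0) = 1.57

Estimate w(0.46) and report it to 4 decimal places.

RK4: k1 = f(t_n, w_n); k2 = f(t_n + h/2, w_n + (h/2)·k1); k3 = f(t_n + h/2, w_n + (h/2)·k2); k4 = f(t_n + h, w_n + h·k3); w_{n+1} = w_n + (h/6)·(k1 + 2k2 + 2k3 + k4).
t=0.000000, w=1.570000:
  k1 = f(0.000000, 1.570000) = -0.750000
  k2 = f(0.230000, 1.397500) = -0.599094
  k3 = f(0.230000, 1.432208) = -0.633802
  k4 = f(0.460000, 1.278451) = -0.543688
  w ← 1.570000 + (0.46/6)·(k1 + 2k2 + 2k3 + k4) = 1.281773
w(0.46) ≈ 1.2818

1.2818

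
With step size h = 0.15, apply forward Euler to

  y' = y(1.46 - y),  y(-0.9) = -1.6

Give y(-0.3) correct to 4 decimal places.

-14.1912

Euler: y_{n+1} = y_n + h·f(s_n, y_n).
s=-0.900000, y=-1.600000: f=-4.896000 → y ← -1.600000 + 0.15·(-4.896000) = -2.334400
s=-0.750000, y=-2.334400: f=-8.857647 → y ← -2.334400 + 0.15·(-8.857647) = -3.663047
s=-0.600000, y=-3.663047: f=-18.765963 → y ← -3.663047 + 0.15·(-18.765963) = -6.477942
s=-0.450000, y=-6.477942: f=-51.421521 → y ← -6.477942 + 0.15·(-51.421521) = -14.191170
y(-0.3) ≈ -14.1912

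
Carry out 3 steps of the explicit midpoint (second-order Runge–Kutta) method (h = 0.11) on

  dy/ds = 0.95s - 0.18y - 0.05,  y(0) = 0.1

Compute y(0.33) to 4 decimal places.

0.1290

Midpoint: k1 = f(s_n, y_n); k2 = f(s_n + h/2, y_n + (h/2)·k1); y_{n+1} = y_n + h·k2.
s=0.000000, y=0.100000:
  k1 = f(0.000000, 0.100000) = -0.068000
  k2 = f(0.055000, 0.096260) = -0.015077
  y ← 0.100000 + 0.11·(-0.015077) = 0.098342
s=0.110000, y=0.098342:
  k1 = f(0.110000, 0.098342) = 0.036799
  k2 = f(0.165000, 0.100365) = 0.088684
  y ← 0.098342 + 0.11·0.088684 = 0.108097
s=0.220000, y=0.108097:
  k1 = f(0.220000, 0.108097) = 0.139543
  k2 = f(0.275000, 0.115772) = 0.190411
  y ← 0.108097 + 0.11·0.190411 = 0.129042
y(0.33) ≈ 0.1290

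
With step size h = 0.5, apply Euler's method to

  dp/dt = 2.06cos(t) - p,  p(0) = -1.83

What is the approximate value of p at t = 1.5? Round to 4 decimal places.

1.0372

Euler: p_{n+1} = p_n + h·f(t_n, p_n).
t=0.000000, p=-1.830000: f=3.890000 → p ← -1.830000 + 0.5·3.890000 = 0.115000
t=0.500000, p=0.115000: f=1.692820 → p ← 0.115000 + 0.5·1.692820 = 0.961410
t=1.000000, p=0.961410: f=0.151613 → p ← 0.961410 + 0.5·0.151613 = 1.037216
p(1.5) ≈ 1.0372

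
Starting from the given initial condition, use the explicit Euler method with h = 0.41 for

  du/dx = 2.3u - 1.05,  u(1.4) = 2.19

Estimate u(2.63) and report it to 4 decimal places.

Euler: u_{n+1} = u_n + h·f(x_n, u_n).
x=1.400000, u=2.190000: f=3.987000 → u ← 2.190000 + 0.41·3.987000 = 3.824670
x=1.810000, u=3.824670: f=7.746741 → u ← 3.824670 + 0.41·7.746741 = 7.000834
x=2.220000, u=7.000834: f=15.051918 → u ← 7.000834 + 0.41·15.051918 = 13.172120
u(2.63) ≈ 13.1721

13.1721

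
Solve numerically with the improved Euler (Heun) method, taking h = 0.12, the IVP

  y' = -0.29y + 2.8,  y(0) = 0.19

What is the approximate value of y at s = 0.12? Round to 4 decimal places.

0.5137

Heun: k1 = f(s_n, y_n); k2 = f(s_n + h, y_n + h·k1); y_{n+1} = y_n + (h/2)·(k1 + k2).
s=0.000000, y=0.190000:
  k1 = f(0.000000, 0.190000) = 2.744900
  k2 = f(0.120000, 0.519388) = 2.649377
  y ← 0.190000 + (0.12/2)·(2.744900 + 2.649377) = 0.513657
y(0.12) ≈ 0.5137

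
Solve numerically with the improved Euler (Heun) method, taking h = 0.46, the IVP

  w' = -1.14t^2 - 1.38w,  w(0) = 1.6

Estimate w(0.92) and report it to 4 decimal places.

Heun: k1 = f(t_n, w_n); k2 = f(t_n + h, w_n + h·k1); w_{n+1} = w_n + (h/2)·(k1 + k2).
t=0.000000, w=1.600000:
  k1 = f(0.000000, 1.600000) = -2.208000
  k2 = f(0.460000, 0.584320) = -1.047586
  w ← 1.600000 + (0.46/2)·(-2.208000 + (-1.047586)) = 0.851215
t=0.460000, w=0.851215:
  k1 = f(0.460000, 0.851215) = -1.415901
  k2 = f(0.920000, 0.199901) = -1.240759
  w ← 0.851215 + (0.46/2)·(-1.415901 + (-1.240759)) = 0.240183
w(0.92) ≈ 0.2402

0.2402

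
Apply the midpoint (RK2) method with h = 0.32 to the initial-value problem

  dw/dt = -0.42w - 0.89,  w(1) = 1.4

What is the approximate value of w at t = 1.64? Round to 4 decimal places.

Midpoint: k1 = f(t_n, w_n); k2 = f(t_n + h/2, w_n + (h/2)·k1); w_{n+1} = w_n + h·k2.
t=1.000000, w=1.400000:
  k1 = f(1.000000, 1.400000) = -1.478000
  k2 = f(1.160000, 1.163520) = -1.378678
  w ← 1.400000 + 0.32·(-1.378678) = 0.958823
t=1.320000, w=0.958823:
  k1 = f(1.320000, 0.958823) = -1.292706
  k2 = f(1.480000, 0.751990) = -1.205836
  w ← 0.958823 + 0.32·(-1.205836) = 0.572955
w(1.64) ≈ 0.5730

0.5730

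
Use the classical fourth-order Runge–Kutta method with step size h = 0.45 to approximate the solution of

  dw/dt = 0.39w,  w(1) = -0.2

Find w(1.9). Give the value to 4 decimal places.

RK4: k1 = f(t_n, w_n); k2 = f(t_n + h/2, w_n + (h/2)·k1); k3 = f(t_n + h/2, w_n + (h/2)·k2); k4 = f(t_n + h, w_n + h·k3); w_{n+1} = w_n + (h/6)·(k1 + 2k2 + 2k3 + k4).
t=1.000000, w=-0.200000:
  k1 = f(1.000000, -0.200000) = -0.078000
  k2 = f(1.225000, -0.217550) = -0.084845
  k3 = f(1.225000, -0.219090) = -0.085445
  k4 = f(1.450000, -0.238450) = -0.092996
  w ← -0.200000 + (0.45/6)·(k1 + 2k2 + 2k3 + k4) = -0.238368
t=1.450000, w=-0.238368:
  k1 = f(1.450000, -0.238368) = -0.092964
  k2 = f(1.675000, -0.259285) = -0.101121
  k3 = f(1.675000, -0.261120) = -0.101837
  k4 = f(1.900000, -0.284195) = -0.110836
  w ← -0.238368 + (0.45/6)·(k1 + 2k2 + 2k3 + k4) = -0.284097
w(1.9) ≈ -0.2841

-0.2841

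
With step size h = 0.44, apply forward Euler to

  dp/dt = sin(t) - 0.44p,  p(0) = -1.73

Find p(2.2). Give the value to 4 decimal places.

0.5047

Euler: p_{n+1} = p_n + h·f(t_n, p_n).
t=0.000000, p=-1.730000: f=0.761200 → p ← -1.730000 + 0.44·0.761200 = -1.395072
t=0.440000, p=-1.395072: f=1.039771 → p ← -1.395072 + 0.44·1.039771 = -0.937573
t=0.880000, p=-0.937573: f=1.183271 → p ← -0.937573 + 0.44·1.183271 = -0.416934
t=1.320000, p=-0.416934: f=1.152166 → p ← -0.416934 + 0.44·1.152166 = 0.090019
t=1.760000, p=0.090019: f=0.942546 → p ← 0.090019 + 0.44·0.942546 = 0.504740
p(2.2) ≈ 0.5047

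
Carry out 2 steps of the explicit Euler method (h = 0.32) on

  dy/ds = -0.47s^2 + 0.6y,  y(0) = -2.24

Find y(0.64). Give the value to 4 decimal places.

-3.1981

Euler: y_{n+1} = y_n + h·f(s_n, y_n).
s=0.000000, y=-2.240000: f=-1.344000 → y ← -2.240000 + 0.32·(-1.344000) = -2.670080
s=0.320000, y=-2.670080: f=-1.650176 → y ← -2.670080 + 0.32·(-1.650176) = -3.198136
y(0.64) ≈ -3.1981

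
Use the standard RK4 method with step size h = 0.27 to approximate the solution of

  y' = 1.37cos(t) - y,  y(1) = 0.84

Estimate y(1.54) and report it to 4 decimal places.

RK4: k1 = f(t_n, y_n); k2 = f(t_n + h/2, y_n + (h/2)·k1); k3 = f(t_n + h/2, y_n + (h/2)·k2); k4 = f(t_n + h, y_n + h·k3); y_{n+1} = y_n + (h/6)·(k1 + 2k2 + 2k3 + k4).
t=1.000000, y=0.840000:
  k1 = f(1.000000, 0.840000) = -0.099786
  k2 = f(1.135000, 0.826529) = -0.248207
  k3 = f(1.135000, 0.806492) = -0.228171
  k4 = f(1.270000, 0.778394) = -0.372489
  y ← 0.840000 + (0.27/6)·(k1 + 2k2 + 2k3 + k4) = 0.775874
t=1.270000, y=0.775874:
  k1 = f(1.270000, 0.775874) = -0.369969
  k2 = f(1.405000, 0.725928) = -0.499826
  k3 = f(1.405000, 0.708397) = -0.482295
  k4 = f(1.540000, 0.645654) = -0.603470
  y ← 0.775874 + (0.27/6)·(k1 + 2k2 + 2k3 + k4) = 0.643678
y(1.54) ≈ 0.6437

0.6437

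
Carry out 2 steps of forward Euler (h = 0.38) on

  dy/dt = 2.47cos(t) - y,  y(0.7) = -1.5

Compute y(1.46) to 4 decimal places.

0.3109

Euler: y_{n+1} = y_n + h·f(t_n, y_n).
t=0.700000, y=-1.500000: f=3.389160 → y ← -1.500000 + 0.38·3.389160 = -0.212119
t=1.080000, y=-0.212119: f=1.376300 → y ← -0.212119 + 0.38·1.376300 = 0.310875
y(1.46) ≈ 0.3109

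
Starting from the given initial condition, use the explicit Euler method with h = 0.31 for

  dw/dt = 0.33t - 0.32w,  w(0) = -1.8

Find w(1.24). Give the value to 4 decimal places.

Euler: w_{n+1} = w_n + h·f(t_n, w_n).
t=0.000000, w=-1.800000: f=0.576000 → w ← -1.800000 + 0.31·0.576000 = -1.621440
t=0.310000, w=-1.621440: f=0.621161 → w ← -1.621440 + 0.31·0.621161 = -1.428880
t=0.620000, w=-1.428880: f=0.661842 → w ← -1.428880 + 0.31·0.661842 = -1.223709
t=0.930000, w=-1.223709: f=0.698487 → w ← -1.223709 + 0.31·0.698487 = -1.007178
w(1.24) ≈ -1.0072

-1.0072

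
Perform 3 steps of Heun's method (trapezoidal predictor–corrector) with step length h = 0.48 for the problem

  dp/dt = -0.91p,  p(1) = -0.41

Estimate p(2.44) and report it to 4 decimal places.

Heun: k1 = f(t_n, p_n); k2 = f(t_n + h, p_n + h·k1); p_{n+1} = p_n + (h/2)·(k1 + k2).
t=1.000000, p=-0.410000:
  k1 = f(1.000000, -0.410000) = 0.373100
  k2 = f(1.480000, -0.230912) = 0.210130
  p ← -0.410000 + (0.48/2)·(0.373100 + 0.210130) = -0.270025
t=1.480000, p=-0.270025:
  k1 = f(1.480000, -0.270025) = 0.245723
  k2 = f(1.960000, -0.152078) = 0.138391
  p ← -0.270025 + (0.48/2)·(0.245723 + 0.138391) = -0.177838
t=1.960000, p=-0.177838:
  k1 = f(1.960000, -0.177838) = 0.161832
  k2 = f(2.440000, -0.100158) = 0.091144
  p ← -0.177838 + (0.48/2)·(0.161832 + 0.091144) = -0.117123
p(2.44) ≈ -0.1171

-0.1171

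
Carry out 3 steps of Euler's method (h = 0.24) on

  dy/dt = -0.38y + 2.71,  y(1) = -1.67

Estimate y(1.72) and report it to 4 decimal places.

0.5252

Euler: y_{n+1} = y_n + h·f(t_n, y_n).
t=1.000000, y=-1.670000: f=3.344600 → y ← -1.670000 + 0.24·3.344600 = -0.867296
t=1.240000, y=-0.867296: f=3.039572 → y ← -0.867296 + 0.24·3.039572 = -0.137799
t=1.480000, y=-0.137799: f=2.762363 → y ← -0.137799 + 0.24·2.762363 = 0.525169
y(1.72) ≈ 0.5252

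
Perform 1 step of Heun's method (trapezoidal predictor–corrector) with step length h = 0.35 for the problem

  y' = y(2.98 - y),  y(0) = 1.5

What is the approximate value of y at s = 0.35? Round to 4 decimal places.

Heun: k1 = f(s_n, y_n); k2 = f(s_n + h, y_n + h·k1); y_{n+1} = y_n + (h/2)·(k1 + k2).
s=0.000000, y=1.500000:
  k1 = f(0.000000, 1.500000) = 2.220000
  k2 = f(0.350000, 2.277000) = 1.600731
  y ← 1.500000 + (0.35/2)·(2.220000 + 1.600731) = 2.168628
y(0.35) ≈ 2.1686

2.1686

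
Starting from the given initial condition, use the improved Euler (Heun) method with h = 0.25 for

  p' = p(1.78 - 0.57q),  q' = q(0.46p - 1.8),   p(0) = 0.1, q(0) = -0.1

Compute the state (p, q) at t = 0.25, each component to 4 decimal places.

0.1560, -0.0659

Heun on (p,q): k1 = f(t_n, state_n); k2 = f(t_n + h, state_n + h·k1); state_{n+1} = state_n + (h/2)·(k1 + k2).
0.000000: (0.100000, -0.100000)
  k1 = (0.183700, 0.175400)
  predictor → (0.145925, -0.056150)
  k2 = (0.264417, 0.097301)
  → (0.156015, -0.065912)
(p(0.25), q(0.25)) ≈ (0.1560, -0.0659)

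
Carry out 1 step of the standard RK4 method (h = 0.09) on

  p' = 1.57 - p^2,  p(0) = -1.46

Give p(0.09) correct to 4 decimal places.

RK4: k1 = f(x_n, p_n); k2 = f(x_n + h/2, p_n + (h/2)·k1); k3 = f(x_n + h/2, p_n + (h/2)·k2); k4 = f(x_n + h, p_n + h·k3); p_{n+1} = p_n + (h/6)·(k1 + 2k2 + 2k3 + k4).
x=0.000000, p=-1.460000:
  k1 = f(0.000000, -1.460000) = -0.561600
  k2 = f(0.045000, -1.485272) = -0.636033
  k3 = f(0.045000, -1.488621) = -0.645994
  k4 = f(0.090000, -1.518139) = -0.734747
  p ← -1.460000 + (0.09/6)·(k1 + 2k2 + 2k3 + k4) = -1.517906
p(0.09) ≈ -1.5179

-1.5179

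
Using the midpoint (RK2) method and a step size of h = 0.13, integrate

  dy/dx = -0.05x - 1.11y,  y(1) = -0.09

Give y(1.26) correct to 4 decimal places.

-0.0803

Midpoint: k1 = f(x_n, y_n); k2 = f(x_n + h/2, y_n + (h/2)·k1); y_{n+1} = y_n + h·k2.
x=1.000000, y=-0.090000:
  k1 = f(1.000000, -0.090000) = 0.049900
  k2 = f(1.065000, -0.086757) = 0.043050
  y ← -0.090000 + 0.13·0.043050 = -0.084404
x=1.130000, y=-0.084404:
  k1 = f(1.130000, -0.084404) = 0.037188
  k2 = f(1.195000, -0.081986) = 0.031255
  y ← -0.084404 + 0.13·0.031255 = -0.080340
y(1.26) ≈ -0.0803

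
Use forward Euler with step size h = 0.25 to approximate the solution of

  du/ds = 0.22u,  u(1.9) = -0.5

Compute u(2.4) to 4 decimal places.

Euler: u_{n+1} = u_n + h·f(s_n, u_n).
s=1.900000, u=-0.500000: f=-0.110000 → u ← -0.500000 + 0.25·(-0.110000) = -0.527500
s=2.150000, u=-0.527500: f=-0.116050 → u ← -0.527500 + 0.25·(-0.116050) = -0.556512
u(2.4) ≈ -0.5565

-0.5565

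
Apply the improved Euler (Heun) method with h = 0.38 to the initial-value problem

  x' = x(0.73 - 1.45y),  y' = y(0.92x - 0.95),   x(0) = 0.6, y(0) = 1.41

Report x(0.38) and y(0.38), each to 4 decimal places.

Heun on (x,y): k1 = f(t_n, state_n); k2 = f(t_n + h, state_n + h·k1); state_{n+1} = state_n + (h/2)·(k1 + k2).
0.000000: (0.600000, 1.410000)
  k1 = (-0.788700, -0.561180)
  predictor → (0.300294, 1.196752)
  k2 = (-0.301883, -0.806287)
  → (0.392789, 1.150181)
(x(0.38), y(0.38)) ≈ (0.3928, 1.1502)

0.3928, 1.1502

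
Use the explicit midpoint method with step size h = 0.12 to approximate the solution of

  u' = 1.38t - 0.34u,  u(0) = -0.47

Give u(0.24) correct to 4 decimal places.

-0.3942

Midpoint: k1 = f(t_n, u_n); k2 = f(t_n + h/2, u_n + (h/2)·k1); u_{n+1} = u_n + h·k2.
t=0.000000, u=-0.470000:
  k1 = f(0.000000, -0.470000) = 0.159800
  k2 = f(0.060000, -0.460412) = 0.239340
  u ← -0.470000 + 0.12·0.239340 = -0.441279
t=0.120000, u=-0.441279:
  k1 = f(0.120000, -0.441279) = 0.315635
  k2 = f(0.180000, -0.422341) = 0.391996
  u ← -0.441279 + 0.12·0.391996 = -0.394240
u(0.24) ≈ -0.3942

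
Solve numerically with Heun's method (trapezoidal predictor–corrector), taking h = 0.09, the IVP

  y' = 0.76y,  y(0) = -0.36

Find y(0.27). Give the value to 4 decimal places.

-0.4419

Heun: k1 = f(x_n, y_n); k2 = f(x_n + h, y_n + h·k1); y_{n+1} = y_n + (h/2)·(k1 + k2).
x=0.000000, y=-0.360000:
  k1 = f(0.000000, -0.360000) = -0.273600
  k2 = f(0.090000, -0.384624) = -0.292314
  y ← -0.360000 + (0.09/2)·(-0.273600 + (-0.292314)) = -0.385466
x=0.090000, y=-0.385466:
  k1 = f(0.090000, -0.385466) = -0.292954
  k2 = f(0.180000, -0.411832) = -0.312992
  y ← -0.385466 + (0.09/2)·(-0.292954 + (-0.312992)) = -0.412734
x=0.180000, y=-0.412734:
  k1 = f(0.180000, -0.412734) = -0.313678
  k2 = f(0.270000, -0.440965) = -0.335133
  y ← -0.412734 + (0.09/2)·(-0.313678 + (-0.335133)) = -0.441930
y(0.27) ≈ -0.4419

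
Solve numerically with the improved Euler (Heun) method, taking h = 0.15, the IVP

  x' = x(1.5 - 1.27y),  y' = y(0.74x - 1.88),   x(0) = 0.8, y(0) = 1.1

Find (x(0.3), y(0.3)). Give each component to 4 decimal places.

Heun on (x,y): k1 = f(t_n, state_n); k2 = f(t_n + h, state_n + h·k1); state_{n+1} = state_n + (h/2)·(k1 + k2).
0.000000: (0.800000, 1.100000)
  k1 = (0.082400, -1.416800)
  predictor → (0.812360, 0.887480)
  k2 = (0.302929, -1.134957)
  → (0.828900, 0.908618)
0.150000: (0.828900, 0.908618)
  k1 = (0.286845, -1.150869)
  predictor → (0.871926, 0.735988)
  k2 = (0.492896, -0.908779)
  → (0.887380, 0.754145)
(x(0.3), y(0.3)) ≈ (0.8874, 0.7541)

0.8874, 0.7541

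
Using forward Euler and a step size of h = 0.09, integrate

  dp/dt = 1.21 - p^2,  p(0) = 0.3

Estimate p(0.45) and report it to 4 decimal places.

Euler: p_{n+1} = p_n + h·f(t_n, p_n).
t=0.000000, p=0.300000: f=1.120000 → p ← 0.300000 + 0.09·1.120000 = 0.400800
t=0.090000, p=0.400800: f=1.049359 → p ← 0.400800 + 0.09·1.049359 = 0.495242
t=0.180000, p=0.495242: f=0.964735 → p ← 0.495242 + 0.09·0.964735 = 0.582068
t=0.270000, p=0.582068: f=0.871196 → p ← 0.582068 + 0.09·0.871196 = 0.660476
t=0.360000, p=0.660476: f=0.773771 → p ← 0.660476 + 0.09·0.773771 = 0.730116
p(0.45) ≈ 0.7301

0.7301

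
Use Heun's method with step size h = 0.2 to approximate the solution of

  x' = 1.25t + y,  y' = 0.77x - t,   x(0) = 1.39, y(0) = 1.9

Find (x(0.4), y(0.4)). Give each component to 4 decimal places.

Heun on (x,y): k1 = f(t_n, state_n); k2 = f(t_n + h, state_n + h·k1); state_{n+1} = state_n + (h/2)·(k1 + k2).
0.000000: (1.390000, 1.900000)
  k1 = (1.900000, 1.070300)
  predictor → (1.770000, 2.114060)
  k2 = (2.364060, 1.162900)
  → (1.816406, 2.123320)
0.200000: (1.816406, 2.123320)
  k1 = (2.373320, 1.198633)
  predictor → (2.291070, 2.363047)
  k2 = (2.863047, 1.364124)
  → (2.340043, 2.379596)
(x(0.4), y(0.4)) ≈ (2.3400, 2.3796)

2.3400, 2.3796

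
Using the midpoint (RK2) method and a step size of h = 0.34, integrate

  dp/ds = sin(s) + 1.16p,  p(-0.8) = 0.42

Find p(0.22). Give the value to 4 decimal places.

Midpoint: k1 = f(s_n, p_n); k2 = f(s_n + h/2, p_n + (h/2)·k1); p_{n+1} = p_n + h·k2.
s=-0.800000, p=0.420000:
  k1 = f(-0.800000, 0.420000) = -0.230156
  k2 = f(-0.630000, 0.380873) = -0.147332
  p ← 0.420000 + 0.34·(-0.147332) = 0.369907
s=-0.460000, p=0.369907:
  k1 = f(-0.460000, 0.369907) = -0.014856
  k2 = f(-0.290000, 0.367382) = 0.140211
  p ← 0.369907 + 0.34·0.140211 = 0.417579
s=-0.120000, p=0.417579:
  k1 = f(-0.120000, 0.417579) = 0.364679
  k2 = f(0.050000, 0.479574) = 0.606285
  p ← 0.417579 + 0.34·0.606285 = 0.623716
p(0.22) ≈ 0.6237

0.6237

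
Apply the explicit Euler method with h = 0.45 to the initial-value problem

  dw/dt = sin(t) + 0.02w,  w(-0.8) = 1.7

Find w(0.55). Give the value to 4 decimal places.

Euler: w_{n+1} = w_n + h·f(t_n, w_n).
t=-0.800000, w=1.700000: f=-0.683356 → w ← 1.700000 + 0.45·(-0.683356) = 1.392490
t=-0.350000, w=1.392490: f=-0.315048 → w ← 1.392490 + 0.45·(-0.315048) = 1.250718
t=0.100000, w=1.250718: f=0.124848 → w ← 1.250718 + 0.45·0.124848 = 1.306900
w(0.55) ≈ 1.3069

1.3069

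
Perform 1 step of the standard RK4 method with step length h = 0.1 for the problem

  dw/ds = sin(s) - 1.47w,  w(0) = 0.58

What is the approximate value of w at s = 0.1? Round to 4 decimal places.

0.5055

RK4: k1 = f(s_n, w_n); k2 = f(s_n + h/2, w_n + (h/2)·k1); k3 = f(s_n + h/2, w_n + (h/2)·k2); k4 = f(s_n + h, w_n + h·k3); w_{n+1} = w_n + (h/6)·(k1 + 2k2 + 2k3 + k4).
s=0.000000, w=0.580000:
  k1 = f(0.000000, 0.580000) = -0.852600
  k2 = f(0.050000, 0.537370) = -0.739955
  k3 = f(0.050000, 0.543002) = -0.748234
  k4 = f(0.100000, 0.505177) = -0.642776
  w ← 0.580000 + (0.1/6)·(k1 + 2k2 + 2k3 + k4) = 0.505471
w(0.1) ≈ 0.5055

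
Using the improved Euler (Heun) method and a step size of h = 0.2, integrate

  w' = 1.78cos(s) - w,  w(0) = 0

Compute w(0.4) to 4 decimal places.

Heun: k1 = f(s_n, w_n); k2 = f(s_n + h, w_n + h·k1); w_{n+1} = w_n + (h/2)·(k1 + k2).
s=0.000000, w=0.000000:
  k1 = f(0.000000, 0.000000) = 1.780000
  k2 = f(0.200000, 0.356000) = 1.388519
  w ← 0.000000 + (0.2/2)·(1.780000 + 1.388519) = 0.316852
s=0.200000, w=0.316852:
  k1 = f(0.200000, 0.316852) = 1.427667
  k2 = f(0.400000, 0.602385) = 1.037103
  w ← 0.316852 + (0.2/2)·(1.427667 + 1.037103) = 0.563329
w(0.4) ≈ 0.5633

0.5633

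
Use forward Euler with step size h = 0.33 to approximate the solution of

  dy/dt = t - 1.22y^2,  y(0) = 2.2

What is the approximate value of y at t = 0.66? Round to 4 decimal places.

Euler: y_{n+1} = y_n + h·f(t_n, y_n).
t=0.000000, y=2.200000: f=-5.904800 → y ← 2.200000 + 0.33·(-5.904800) = 0.251416
t=0.330000, y=0.251416: f=0.252884 → y ← 0.251416 + 0.33·0.252884 = 0.334868
y(0.66) ≈ 0.3349

0.3349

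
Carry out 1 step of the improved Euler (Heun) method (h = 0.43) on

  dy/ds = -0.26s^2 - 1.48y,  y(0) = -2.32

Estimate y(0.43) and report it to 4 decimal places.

Heun: k1 = f(s_n, y_n); k2 = f(s_n + h, y_n + h·k1); y_{n+1} = y_n + (h/2)·(k1 + k2).
s=0.000000, y=-2.320000:
  k1 = f(0.000000, -2.320000) = 3.433600
  k2 = f(0.430000, -0.843552) = 1.200383
  y ← -2.320000 + (0.43/2)·(3.433600 + 1.200383) = -1.323694
y(0.43) ≈ -1.3237

-1.3237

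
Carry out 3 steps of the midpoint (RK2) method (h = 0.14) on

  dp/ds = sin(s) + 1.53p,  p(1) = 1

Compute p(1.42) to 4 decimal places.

Midpoint: k1 = f(s_n, p_n); k2 = f(s_n + h/2, p_n + (h/2)·k1); p_{n+1} = p_n + h·k2.
s=1.000000, p=1.000000:
  k1 = f(1.000000, 1.000000) = 2.371471
  k2 = f(1.070000, 1.166003) = 2.661185
  p ← 1.000000 + 0.14·2.661185 = 1.372566
s=1.140000, p=1.372566:
  k1 = f(1.140000, 1.372566) = 3.008659
  k2 = f(1.210000, 1.583172) = 3.357869
  p ← 1.372566 + 0.14·3.357869 = 1.842668
s=1.280000, p=1.842668:
  k1 = f(1.280000, 1.842668) = 3.777297
  k2 = f(1.350000, 2.107078) = 4.199553
  p ← 1.842668 + 0.14·4.199553 = 2.430605
p(1.42) ≈ 2.4306

2.4306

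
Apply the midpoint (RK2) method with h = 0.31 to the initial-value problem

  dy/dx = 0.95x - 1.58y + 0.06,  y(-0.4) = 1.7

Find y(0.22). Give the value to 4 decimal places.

0.6963

Midpoint: k1 = f(x_n, y_n); k2 = f(x_n + h/2, y_n + (h/2)·k1); y_{n+1} = y_n + h·k2.
x=-0.400000, y=1.700000:
  k1 = f(-0.400000, 1.700000) = -3.006000
  k2 = f(-0.245000, 1.234070) = -2.122581
  y ← 1.700000 + 0.31·(-2.122581) = 1.042000
x=-0.090000, y=1.042000:
  k1 = f(-0.090000, 1.042000) = -1.671860
  k2 = f(0.065000, 0.782862) = -1.115172
  y ← 1.042000 + 0.31·(-1.115172) = 0.696297
y(0.22) ≈ 0.6963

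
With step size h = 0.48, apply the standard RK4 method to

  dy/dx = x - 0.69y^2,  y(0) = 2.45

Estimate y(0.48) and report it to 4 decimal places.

1.4284

RK4: k1 = f(x_n, y_n); k2 = f(x_n + h/2, y_n + (h/2)·k1); k3 = f(x_n + h/2, y_n + (h/2)·k2); k4 = f(x_n + h, y_n + h·k3); y_{n+1} = y_n + (h/6)·(k1 + 2k2 + 2k3 + k4).
x=0.000000, y=2.450000:
  k1 = f(0.000000, 2.450000) = -4.141725
  k2 = f(0.240000, 1.455986) = -1.222728
  k3 = f(0.240000, 2.156545) = -2.968975
  k4 = f(0.480000, 1.024892) = -0.244779
  y ← 2.450000 + (0.48/6)·(k1 + 2k2 + 2k3 + k4) = 1.428407
y(0.48) ≈ 1.4284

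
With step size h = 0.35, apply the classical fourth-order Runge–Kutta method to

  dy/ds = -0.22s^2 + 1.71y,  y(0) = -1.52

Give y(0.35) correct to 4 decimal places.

-2.7681

RK4: k1 = f(s_n, y_n); k2 = f(s_n + h/2, y_n + (h/2)·k1); k3 = f(s_n + h/2, y_n + (h/2)·k2); k4 = f(s_n + h, y_n + h·k3); y_{n+1} = y_n + (h/6)·(k1 + 2k2 + 2k3 + k4).
s=0.000000, y=-1.520000:
  k1 = f(0.000000, -1.520000) = -2.599200
  k2 = f(0.175000, -1.974860) = -3.383748
  k3 = f(0.175000, -2.112156) = -3.618524
  k4 = f(0.350000, -2.786483) = -4.791837
  y ← -1.520000 + (0.35/6)·(k1 + 2k2 + 2k3 + k4) = -2.768076
y(0.35) ≈ -2.7681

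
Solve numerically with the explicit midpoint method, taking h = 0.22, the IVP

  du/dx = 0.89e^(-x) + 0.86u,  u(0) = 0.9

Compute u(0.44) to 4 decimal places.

1.7011

Midpoint: k1 = f(x_n, u_n); k2 = f(x_n + h/2, u_n + (h/2)·k1); u_{n+1} = u_n + h·k2.
x=0.000000, u=0.900000:
  k1 = f(0.000000, 0.900000) = 1.664000
  k2 = f(0.110000, 1.083040) = 1.728707
  u ← 0.900000 + 0.22·1.728707 = 1.280315
x=0.220000, u=1.280315:
  k1 = f(0.220000, 1.280315) = 1.815313
  k2 = f(0.330000, 1.480000) = 1.912642
  u ← 1.280315 + 0.22·1.912642 = 1.701097
u(0.44) ≈ 1.7011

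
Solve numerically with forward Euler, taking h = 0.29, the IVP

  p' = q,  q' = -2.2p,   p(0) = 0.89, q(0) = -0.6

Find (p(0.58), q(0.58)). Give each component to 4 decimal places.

Euler on (p,q): p_{n+1} = p_n + h·p', q_{n+1} = q_n + h·q'.
0.000000: (0.890000, -0.600000); f=(-0.600000, -1.958000) → (0.716000, -1.167820)
0.290000: (0.716000, -1.167820); f=(-1.167820, -1.575200) → (0.377332, -1.624628)
(p(0.58), q(0.58)) ≈ (0.3773, -1.6246)

0.3773, -1.6246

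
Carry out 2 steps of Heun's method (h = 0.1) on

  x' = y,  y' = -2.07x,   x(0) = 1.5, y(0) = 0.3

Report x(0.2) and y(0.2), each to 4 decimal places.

1.4974, -0.3270

Heun on (x,y): k1 = f(t_n, state_n); k2 = f(t_n + h, state_n + h·k1); state_{n+1} = state_n + (h/2)·(k1 + k2).
0.000000: (1.500000, 0.300000)
  k1 = (0.300000, -3.105000)
  predictor → (1.530000, -0.010500)
  k2 = (-0.010500, -3.167100)
  → (1.514475, -0.013605)
0.100000: (1.514475, -0.013605)
  k1 = (-0.013605, -3.134963)
  predictor → (1.513114, -0.327101)
  k2 = (-0.327101, -3.132147)
  → (1.497440, -0.326961)
(x(0.2), y(0.2)) ≈ (1.4974, -0.3270)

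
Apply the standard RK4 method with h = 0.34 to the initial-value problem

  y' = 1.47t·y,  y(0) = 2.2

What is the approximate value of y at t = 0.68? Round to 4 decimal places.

3.0904

RK4: k1 = f(t_n, y_n); k2 = f(t_n + h/2, y_n + (h/2)·k1); k3 = f(t_n + h/2, y_n + (h/2)·k2); k4 = f(t_n + h, y_n + h·k3); y_{n+1} = y_n + (h/6)·(k1 + 2k2 + 2k3 + k4).
t=0.000000, y=2.200000:
  k1 = f(0.000000, 2.200000) = 0.000000
  k2 = f(0.170000, 2.200000) = 0.549780
  k3 = f(0.170000, 2.293463) = 0.573136
  k4 = f(0.340000, 2.394866) = 1.196954
  y ← 2.200000 + (0.34/6)·(k1 + 2k2 + 2k3 + k4) = 2.395091
t=0.340000, y=2.395091:
  k1 = f(0.340000, 2.395091) = 1.197067
  k2 = f(0.510000, 2.598593) = 1.948165
  k3 = f(0.510000, 2.726279) = 2.043892
  k4 = f(0.680000, 3.090014) = 3.088778
  y ← 2.395091 + (0.34/6)·(k1 + 2k2 + 2k3 + k4) = 3.090389
y(0.68) ≈ 3.0904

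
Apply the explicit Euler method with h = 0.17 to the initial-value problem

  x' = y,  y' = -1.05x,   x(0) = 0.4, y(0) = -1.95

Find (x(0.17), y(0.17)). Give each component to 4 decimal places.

Euler on (x,y): x_{n+1} = x_n + h·x', y_{n+1} = y_n + h·y'.
0.000000: (0.400000, -1.950000); f=(-1.950000, -0.420000) → (0.068500, -2.021400)
(x(0.17), y(0.17)) ≈ (0.0685, -2.0214)

0.0685, -2.0214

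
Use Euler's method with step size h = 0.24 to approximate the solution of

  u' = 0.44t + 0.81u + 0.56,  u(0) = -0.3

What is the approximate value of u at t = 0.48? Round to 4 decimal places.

Euler: u_{n+1} = u_n + h·f(t_n, u_n).
t=0.000000, u=-0.300000: f=0.317000 → u ← -0.300000 + 0.24·0.317000 = -0.223920
t=0.240000, u=-0.223920: f=0.484225 → u ← -0.223920 + 0.24·0.484225 = -0.107706
u(0.48) ≈ -0.1077

-0.1077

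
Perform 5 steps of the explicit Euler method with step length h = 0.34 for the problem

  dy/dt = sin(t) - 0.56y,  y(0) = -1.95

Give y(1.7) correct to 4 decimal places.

0.0891

Euler: y_{n+1} = y_n + h·f(t_n, y_n).
t=0.000000, y=-1.950000: f=1.092000 → y ← -1.950000 + 0.34·1.092000 = -1.578720
t=0.340000, y=-1.578720: f=1.217570 → y ← -1.578720 + 0.34·1.217570 = -1.164746
t=0.680000, y=-1.164746: f=1.281051 → y ← -1.164746 + 0.34·1.281051 = -0.729189
t=1.020000, y=-0.729189: f=1.260454 → y ← -0.729189 + 0.34·1.260454 = -0.300635
t=1.360000, y=-0.300635: f=1.146220 → y ← -0.300635 + 0.34·1.146220 = 0.089080
y(1.7) ≈ 0.0891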